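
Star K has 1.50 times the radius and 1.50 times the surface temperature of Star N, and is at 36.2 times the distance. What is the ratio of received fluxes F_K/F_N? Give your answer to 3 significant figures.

0.00869

L_K/L_N = (R_K/R_N)²(T_K/T_N)⁴ = (1.50)² × (1.50)⁴ = 11.39.
F_K/F_N = (L_K/L_N)/(d_K/d_N)² = 11.39 / (36.2)² = 0.008692.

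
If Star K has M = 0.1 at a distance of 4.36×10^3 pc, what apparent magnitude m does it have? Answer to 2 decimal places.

13.30

m = M + 5 log₁₀(d/10 pc) = 0.1 + 5 log₁₀(4.36×10^3/10)
  = 0.1 + 5 × 2.639 = 0.1 + 13.20 = 13.30.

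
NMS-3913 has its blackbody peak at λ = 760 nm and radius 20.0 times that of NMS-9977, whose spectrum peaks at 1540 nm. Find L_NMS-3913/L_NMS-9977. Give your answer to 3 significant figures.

Wien's law gives T ∝ 1/λ_max, so T_NMS-3913/T_NMS-9977 = λ_NMS-9977/λ_NMS-3913 = 1540/760 = 2.026.
Then L ∝ R²T⁴ gives L_NMS-3913/L_NMS-9977 = (20.0)² × (2.026)⁴ = 400.0 × 16.86 = 6744.

6.74×10^3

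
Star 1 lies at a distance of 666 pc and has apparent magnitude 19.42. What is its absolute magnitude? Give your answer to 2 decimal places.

10.30

M = m − 5 log₁₀(d/10 pc) = 19.42 − 5 log₁₀(666/10)
  = 19.42 − 5 × 1.823 = 19.42 − 9.12 = 10.30.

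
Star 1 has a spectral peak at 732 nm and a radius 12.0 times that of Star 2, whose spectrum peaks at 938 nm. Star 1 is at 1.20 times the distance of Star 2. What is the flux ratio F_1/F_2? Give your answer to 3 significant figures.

270

Wien's law: T_1/T_2 = λ_2/λ_1 = 938/732 = 1.281.
L_1/L_2 = (R_1/R_2)²(T_1/T_2)⁴ = (12.0)²(1.281)⁴ = 388.3.
F_1/F_2 = (L_1/L_2)/(d_1/d_2)² = 388.3/(1.20)² = 269.6.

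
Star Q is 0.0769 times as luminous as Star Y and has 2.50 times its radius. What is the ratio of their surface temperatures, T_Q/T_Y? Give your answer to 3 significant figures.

L ∝ R²T⁴ gives T ∝ (L/R²)^(1/4), so
T_Q/T_Y = (0.0769 / 2.50²)^(1/4) = (0.01230)^(1/4) = 0.3331.

0.333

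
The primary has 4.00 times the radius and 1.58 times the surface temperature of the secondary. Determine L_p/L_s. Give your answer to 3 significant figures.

From the Stefan–Boltzmann law, L ∝ R²T⁴, so
L_p/L_s = (R_p/R_s)² (T_p/T_s)⁴ = (4.00)² × (1.58)⁴ = 16.00 × 6.232 = 99.71.

99.7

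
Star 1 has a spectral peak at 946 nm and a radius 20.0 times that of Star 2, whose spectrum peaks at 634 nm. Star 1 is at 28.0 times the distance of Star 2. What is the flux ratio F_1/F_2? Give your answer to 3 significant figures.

0.103

Wien's law: T_1/T_2 = λ_2/λ_1 = 634/946 = 0.6702.
L_1/L_2 = (R_1/R_2)²(T_1/T_2)⁴ = (20.0)²(0.6702)⁴ = 80.70.
F_1/F_2 = (L_1/L_2)/(d_1/d_2)² = 80.70/(28.0)² = 0.1029.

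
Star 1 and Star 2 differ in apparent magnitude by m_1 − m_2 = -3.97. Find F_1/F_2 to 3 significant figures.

F_1/F_2 = 10^(−(m_1 − m_2)/2.5) = 10^(3.97/2.5) = 10^1.588 = 38.73.

38.7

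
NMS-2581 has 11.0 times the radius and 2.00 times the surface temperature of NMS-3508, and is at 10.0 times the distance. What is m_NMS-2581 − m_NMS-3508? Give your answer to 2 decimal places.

L_NMS-2581/L_NMS-3508 = (11.0)²(2.00)⁴ = 1936.
F_NMS-2581/F_NMS-3508 = (L_NMS-2581/L_NMS-3508)/(d_NMS-2581/d_NMS-3508)² = 1936/100.0 = 19.36.
m_NMS-2581 − m_NMS-3508 = −2.5 log₁₀(19.36) = -3.22.

-3.22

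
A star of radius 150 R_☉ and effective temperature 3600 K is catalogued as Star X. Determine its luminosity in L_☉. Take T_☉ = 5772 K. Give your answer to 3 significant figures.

3.40×10^3 L_☉

L/L_☉ = (R/R_☉)² (T/T_☉)⁴ = (150)² × (3600/5772)⁴
       = 2.250×10^4 × (0.6237)⁴ = 2.250×10^4 × 0.1513 = 3405.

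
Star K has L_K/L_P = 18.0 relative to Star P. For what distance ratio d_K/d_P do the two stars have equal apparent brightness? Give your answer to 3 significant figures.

Equal flux requires L_K/d_K² = L_P/d_P², so d_K/d_P = √(L_K/L_P)
= √(18.0) = 4.243.

4.24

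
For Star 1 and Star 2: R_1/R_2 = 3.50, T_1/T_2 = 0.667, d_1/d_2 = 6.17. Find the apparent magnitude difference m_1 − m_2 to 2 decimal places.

2.99

L_1/L_2 = (3.50)²(0.667)⁴ = 2.425.
F_1/F_2 = (L_1/L_2)/(d_1/d_2)² = 2.425/38.07 = 0.06369.
m_1 − m_2 = −2.5 log₁₀(0.06369) = 2.99.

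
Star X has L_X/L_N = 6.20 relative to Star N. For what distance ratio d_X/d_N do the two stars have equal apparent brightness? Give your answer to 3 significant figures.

2.49

Equal flux requires L_X/d_X² = L_N/d_N², so d_X/d_N = √(L_X/L_N)
= √(6.20) = 2.490.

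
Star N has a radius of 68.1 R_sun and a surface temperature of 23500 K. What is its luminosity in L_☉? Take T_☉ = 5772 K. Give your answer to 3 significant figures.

L/L_☉ = (R/R_☉)² (T/T_☉)⁴ = (68.1)² × (23500/5772)⁴
       = 4638 × (4.071)⁴ = 4638 × 274.8 = 1.274×10^6.

1.27×10^6 L_☉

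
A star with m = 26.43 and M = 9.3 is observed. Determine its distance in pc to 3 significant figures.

2.67×10^4 pc

m − M = 5 log₁₀(d/10 pc)
26.43 − (9.3) = 17.13 = 5 log₁₀(d/10)
d = 10 × 10^(17.13/5) = 10 × 10^3.426 = 2.667×10^4 pc.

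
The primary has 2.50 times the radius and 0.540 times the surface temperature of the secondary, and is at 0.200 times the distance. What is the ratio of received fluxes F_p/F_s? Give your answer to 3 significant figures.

13.3

L_p/L_s = (R_p/R_s)²(T_p/T_s)⁴ = (2.50)² × (0.540)⁴ = 0.5314.
F_p/F_s = (L_p/L_s)/(d_p/d_s)² = 0.5314 / (0.200)² = 13.29.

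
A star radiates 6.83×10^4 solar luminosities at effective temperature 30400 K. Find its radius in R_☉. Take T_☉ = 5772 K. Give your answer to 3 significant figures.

R/R_☉ = √(L/L_☉) / (T/T_☉)² = √(6.83×10^4) / (5.267)²
       = 261.3 / 27.74 = 9.421.

9.42 R_☉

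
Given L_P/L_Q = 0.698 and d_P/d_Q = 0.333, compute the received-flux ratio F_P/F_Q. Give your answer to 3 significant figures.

F = L/(4πd²), so F_P/F_Q = (L_P/L_Q) / (d_P/d_Q)²
= 0.698 / (0.333)² = 0.698 / 0.1109 = 6.295.

6.29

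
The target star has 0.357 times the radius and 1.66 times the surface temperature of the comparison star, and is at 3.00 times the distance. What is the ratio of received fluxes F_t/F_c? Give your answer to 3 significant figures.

0.108

L_t/L_c = (R_t/R_c)²(T_t/T_c)⁴ = (0.357)² × (1.66)⁴ = 0.9678.
F_t/F_c = (L_t/L_c)/(d_t/d_c)² = 0.9678 / (3.00)² = 0.1075.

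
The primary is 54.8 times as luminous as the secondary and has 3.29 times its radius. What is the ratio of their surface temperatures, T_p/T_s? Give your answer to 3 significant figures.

1.50

L ∝ R²T⁴ gives T ∝ (L/R²)^(1/4), so
T_p/T_s = (54.8 / 3.29²)^(1/4) = (5.063)^(1/4) = 1.500.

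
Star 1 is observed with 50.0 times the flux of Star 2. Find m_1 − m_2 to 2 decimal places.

-4.25

m_1 − m_2 = −2.5 log₁₀(F_1/F_2) = −2.5 log₁₀(50.0) = −2.5 × (1.699) = -4.247.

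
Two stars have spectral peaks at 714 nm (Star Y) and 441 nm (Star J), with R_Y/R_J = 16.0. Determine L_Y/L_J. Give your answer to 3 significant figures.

37.3

Wien's law gives T ∝ 1/λ_max, so T_Y/T_J = λ_J/λ_Y = 441/714 = 0.6176.
Then L ∝ R²T⁴ gives L_Y/L_J = (16.0)² × (0.6176)⁴ = 256.0 × 0.1455 = 37.26.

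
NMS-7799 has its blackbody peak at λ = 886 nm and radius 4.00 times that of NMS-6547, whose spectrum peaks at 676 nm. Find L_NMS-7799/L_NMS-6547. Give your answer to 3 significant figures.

Wien's law gives T ∝ 1/λ_max, so T_NMS-7799/T_NMS-6547 = λ_NMS-6547/λ_NMS-7799 = 676/886 = 0.7630.
Then L ∝ R²T⁴ gives L_NMS-7799/L_NMS-6547 = (4.00)² × (0.7630)⁴ = 16.00 × 0.3389 = 5.422.

5.42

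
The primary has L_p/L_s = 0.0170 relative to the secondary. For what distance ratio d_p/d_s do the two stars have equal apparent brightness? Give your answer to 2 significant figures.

0.13

Equal flux requires L_p/d_p² = L_s/d_s², so d_p/d_s = √(L_p/L_s)
= √(0.0170) = 0.1304.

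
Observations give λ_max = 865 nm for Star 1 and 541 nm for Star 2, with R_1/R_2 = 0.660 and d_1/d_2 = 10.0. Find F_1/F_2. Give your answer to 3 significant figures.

6.67×10^-4

Wien's law: T_1/T_2 = λ_2/λ_1 = 541/865 = 0.6254.
L_1/L_2 = (R_1/R_2)²(T_1/T_2)⁴ = (0.660)²(0.6254)⁴ = 0.06665.
F_1/F_2 = (L_1/L_2)/(d_1/d_2)² = 0.06665/(10.0)² = 6.665×10^-4.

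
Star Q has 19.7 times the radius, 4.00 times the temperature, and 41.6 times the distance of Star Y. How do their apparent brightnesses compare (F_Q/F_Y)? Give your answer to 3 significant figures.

L_Q/L_Y = (R_Q/R_Y)²(T_Q/T_Y)⁴ = (19.7)² × (4.00)⁴ = 9.935×10^4.
F_Q/F_Y = (L_Q/L_Y)/(d_Q/d_Y)² = 9.935×10^4 / (41.6)² = 57.41.

57.4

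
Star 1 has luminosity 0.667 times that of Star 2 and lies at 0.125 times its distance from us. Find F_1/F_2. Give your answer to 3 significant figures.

42.7

F = L/(4πd²), so F_1/F_2 = (L_1/L_2) / (d_1/d_2)²
= 0.667 / (0.125)² = 0.667 / 0.01562 = 42.69.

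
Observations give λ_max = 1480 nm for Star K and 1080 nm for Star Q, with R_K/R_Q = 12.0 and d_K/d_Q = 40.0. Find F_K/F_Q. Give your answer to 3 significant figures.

Wien's law: T_K/T_Q = λ_Q/λ_K = 1080/1480 = 0.7297.
L_K/L_Q = (R_K/R_Q)²(T_K/T_Q)⁴ = (12.0)²(0.7297)⁴ = 40.83.
F_K/F_Q = (L_K/L_Q)/(d_K/d_Q)² = 40.83/(40.0)² = 0.02552.

0.0255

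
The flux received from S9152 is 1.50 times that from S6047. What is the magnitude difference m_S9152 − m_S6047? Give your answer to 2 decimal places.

m_S9152 − m_S6047 = −2.5 log₁₀(F_S9152/F_S6047) = −2.5 log₁₀(1.50) = −2.5 × (0.176) = -0.440.

-0.44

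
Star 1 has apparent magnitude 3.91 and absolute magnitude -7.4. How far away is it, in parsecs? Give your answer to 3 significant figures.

1.83×10^3 pc

m − M = 5 log₁₀(d/10 pc)
3.91 − (-7.4) = 11.31 = 5 log₁₀(d/10)
d = 10 × 10^(11.31/5) = 10 × 10^2.262 = 1828 pc.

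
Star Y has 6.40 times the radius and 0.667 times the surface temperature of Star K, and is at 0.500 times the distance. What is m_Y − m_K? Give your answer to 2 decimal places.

-3.78

L_Y/L_K = (6.40)²(0.667)⁴ = 8.107.
F_Y/F_K = (L_Y/L_K)/(d_Y/d_K)² = 8.107/0.2500 = 32.43.
m_Y − m_K = −2.5 log₁₀(32.43) = -3.78.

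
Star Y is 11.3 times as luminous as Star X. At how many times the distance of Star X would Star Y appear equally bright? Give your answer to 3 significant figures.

Equal flux requires L_Y/d_Y² = L_X/d_X², so d_Y/d_X = √(L_Y/L_X)
= √(11.3) = 3.362.

3.36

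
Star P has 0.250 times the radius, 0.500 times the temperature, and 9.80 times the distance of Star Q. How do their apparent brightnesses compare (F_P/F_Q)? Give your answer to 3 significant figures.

L_P/L_Q = (R_P/R_Q)²(T_P/T_Q)⁴ = (0.250)² × (0.500)⁴ = 0.003906.
F_P/F_Q = (L_P/L_Q)/(d_P/d_Q)² = 0.003906 / (9.80)² = 4.067×10^-5.

4.07×10^-5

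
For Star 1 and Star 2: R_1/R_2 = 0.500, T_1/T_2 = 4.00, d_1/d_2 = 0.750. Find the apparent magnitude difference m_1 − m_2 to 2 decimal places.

-5.14

L_1/L_2 = (0.500)²(4.00)⁴ = 64.00.
F_1/F_2 = (L_1/L_2)/(d_1/d_2)² = 64.00/0.5625 = 113.8.
m_1 − m_2 = −2.5 log₁₀(113.8) = -5.14.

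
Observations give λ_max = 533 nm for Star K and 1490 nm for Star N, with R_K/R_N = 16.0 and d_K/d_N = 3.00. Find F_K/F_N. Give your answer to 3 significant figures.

Wien's law: T_K/T_N = λ_N/λ_K = 1490/533 = 2.795.
L_K/L_N = (R_K/R_N)²(T_K/T_N)⁴ = (16.0)²(2.795)⁴ = 1.563×10^4.
F_K/F_N = (L_K/L_N)/(d_K/d_N)² = 1.563×10^4/(3.00)² = 1737.

1.74×10^3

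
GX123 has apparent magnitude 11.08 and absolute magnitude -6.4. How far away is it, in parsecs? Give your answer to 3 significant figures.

m − M = 5 log₁₀(d/10 pc)
11.08 − (-6.4) = 17.48 = 5 log₁₀(d/10)
d = 10 × 10^(17.48/5) = 10 × 10^3.496 = 3.133×10^4 pc.

3.13×10^4 pc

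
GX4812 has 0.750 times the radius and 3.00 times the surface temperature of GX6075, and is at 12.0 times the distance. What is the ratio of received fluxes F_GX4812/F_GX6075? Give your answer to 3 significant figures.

0.316

L_GX4812/L_GX6075 = (R_GX4812/R_GX6075)²(T_GX4812/T_GX6075)⁴ = (0.750)² × (3.00)⁴ = 45.56.
F_GX4812/F_GX6075 = (L_GX4812/L_GX6075)/(d_GX4812/d_GX6075)² = 45.56 / (12.0)² = 0.3164.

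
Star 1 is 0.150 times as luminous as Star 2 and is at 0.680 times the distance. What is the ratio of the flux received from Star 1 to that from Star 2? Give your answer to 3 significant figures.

0.324

F = L/(4πd²), so F_1/F_2 = (L_1/L_2) / (d_1/d_2)²
= 0.150 / (0.680)² = 0.150 / 0.4624 = 0.3244.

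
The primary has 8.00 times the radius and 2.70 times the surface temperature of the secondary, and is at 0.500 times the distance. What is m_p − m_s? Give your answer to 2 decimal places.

L_p/L_s = (8.00)²(2.70)⁴ = 3401.
F_p/F_s = (L_p/L_s)/(d_p/d_s)² = 3401/0.2500 = 1.360×10^4.
m_p − m_s = −2.5 log₁₀(1.360×10^4) = -10.33.

-10.33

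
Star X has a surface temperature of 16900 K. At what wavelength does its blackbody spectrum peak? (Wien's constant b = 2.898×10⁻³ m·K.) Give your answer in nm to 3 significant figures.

λ_max = b/T = 2.898×10⁻³ / 16900 = 1.71×10^-7 m = 171.5 nm.

171 nm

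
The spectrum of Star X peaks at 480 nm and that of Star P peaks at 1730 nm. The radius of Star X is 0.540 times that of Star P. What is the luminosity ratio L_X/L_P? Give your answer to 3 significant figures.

49.2

Wien's law gives T ∝ 1/λ_max, so T_X/T_P = λ_P/λ_X = 1730/480 = 3.604.
Then L ∝ R²T⁴ gives L_X/L_P = (0.540)² × (3.604)⁴ = 0.2916 × 168.7 = 49.20.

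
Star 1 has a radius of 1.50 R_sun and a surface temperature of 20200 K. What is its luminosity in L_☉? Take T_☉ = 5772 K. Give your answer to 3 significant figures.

L/L_☉ = (R/R_☉)² (T/T_☉)⁴ = (1.50)² × (20200/5772)⁴
       = 2.250 × (3.500)⁴ = 2.250 × 150.0 = 337.5.

338 L_☉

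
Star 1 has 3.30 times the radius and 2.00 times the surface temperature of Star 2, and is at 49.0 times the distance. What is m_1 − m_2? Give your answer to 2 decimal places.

L_1/L_2 = (3.30)²(2.00)⁴ = 174.2.
F_1/F_2 = (L_1/L_2)/(d_1/d_2)² = 174.2/2401 = 0.07257.
m_1 − m_2 = −2.5 log₁₀(0.07257) = 2.85.

2.85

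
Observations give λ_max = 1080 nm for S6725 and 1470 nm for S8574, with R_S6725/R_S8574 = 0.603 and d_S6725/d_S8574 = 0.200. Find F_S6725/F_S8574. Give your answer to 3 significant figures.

31.2

Wien's law: T_S6725/T_S8574 = λ_S8574/λ_S6725 = 1470/1080 = 1.361.
L_S6725/L_S8574 = (R_S6725/R_S8574)²(T_S6725/T_S8574)⁴ = (0.603)²(1.361)⁴ = 1.248.
F_S6725/F_S8574 = (L_S6725/L_S8574)/(d_S6725/d_S8574)² = 1.248/(0.200)² = 31.20.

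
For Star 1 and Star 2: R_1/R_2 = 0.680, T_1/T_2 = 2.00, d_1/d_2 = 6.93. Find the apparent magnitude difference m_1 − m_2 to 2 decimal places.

L_1/L_2 = (0.680)²(2.00)⁴ = 7.398.
F_1/F_2 = (L_1/L_2)/(d_1/d_2)² = 7.398/48.02 = 0.1541.
m_1 − m_2 = −2.5 log₁₀(0.1541) = 2.03.

2.03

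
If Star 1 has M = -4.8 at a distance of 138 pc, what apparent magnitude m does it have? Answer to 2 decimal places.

0.90

m = M + 5 log₁₀(d/10 pc) = -4.8 + 5 log₁₀(138/10)
  = -4.8 + 5 × 1.140 = -4.8 + 5.70 = 0.90.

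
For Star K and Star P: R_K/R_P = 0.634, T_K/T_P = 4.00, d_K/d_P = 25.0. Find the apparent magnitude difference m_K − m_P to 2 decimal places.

L_K/L_P = (0.634)²(4.00)⁴ = 102.9.
F_K/F_P = (L_K/L_P)/(d_K/d_P)² = 102.9/625.0 = 0.1646.
m_K − m_P = −2.5 log₁₀(0.1646) = 1.96.

1.96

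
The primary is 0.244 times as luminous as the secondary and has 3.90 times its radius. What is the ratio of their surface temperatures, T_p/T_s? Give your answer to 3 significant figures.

0.356

L ∝ R²T⁴ gives T ∝ (L/R²)^(1/4), so
T_p/T_s = (0.244 / 3.90²)^(1/4) = (0.01604)^(1/4) = 0.3559.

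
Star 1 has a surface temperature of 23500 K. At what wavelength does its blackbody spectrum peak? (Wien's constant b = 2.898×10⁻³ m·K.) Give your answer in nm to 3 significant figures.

123 nm

λ_max = b/T = 2.898×10⁻³ / 23500 = 1.23×10^-7 m = 123.3 nm.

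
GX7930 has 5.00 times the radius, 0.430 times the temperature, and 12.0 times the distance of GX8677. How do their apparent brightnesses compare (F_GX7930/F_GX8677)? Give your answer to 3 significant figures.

L_GX7930/L_GX8677 = (R_GX7930/R_GX8677)²(T_GX7930/T_GX8677)⁴ = (5.00)² × (0.430)⁴ = 0.8547.
F_GX7930/F_GX8677 = (L_GX7930/L_GX8677)/(d_GX7930/d_GX8677)² = 0.8547 / (12.0)² = 0.005935.

0.00594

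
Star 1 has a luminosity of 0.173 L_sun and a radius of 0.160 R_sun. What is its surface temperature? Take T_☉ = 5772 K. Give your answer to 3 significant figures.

9.31×10^3 K

T/T_☉ = (L/L_☉)^(1/4) / (R/R_☉)^(1/2)
T = 5772 × (0.173)^(1/4) / √(0.160) = 5772 × 0.6449 / 0.4000 = 9306 K.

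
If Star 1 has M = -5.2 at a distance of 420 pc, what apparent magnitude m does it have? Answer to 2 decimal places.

2.92

m = M + 5 log₁₀(d/10 pc) = -5.2 + 5 log₁₀(420/10)
  = -5.2 + 5 × 1.623 = -5.2 + 8.12 = 2.92.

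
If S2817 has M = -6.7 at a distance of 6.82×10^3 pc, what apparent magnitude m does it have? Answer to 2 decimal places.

m = M + 5 log₁₀(d/10 pc) = -6.7 + 5 log₁₀(6.82×10^3/10)
  = -6.7 + 5 × 2.834 = -6.7 + 14.17 = 7.47.

7.47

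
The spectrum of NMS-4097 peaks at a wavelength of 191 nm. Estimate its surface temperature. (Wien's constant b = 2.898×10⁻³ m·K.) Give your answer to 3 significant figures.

T = b/λ_max = 2.898×10⁻³ / (191×10⁻⁹) = 1.517×10^4 K.

1.52×10^4 K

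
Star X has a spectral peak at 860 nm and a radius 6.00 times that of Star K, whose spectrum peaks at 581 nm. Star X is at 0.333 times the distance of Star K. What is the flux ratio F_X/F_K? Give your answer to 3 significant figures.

67.6

Wien's law: T_X/T_K = λ_K/λ_X = 581/860 = 0.6756.
L_X/L_K = (R_X/R_K)²(T_X/T_K)⁴ = (6.00)²(0.6756)⁴ = 7.499.
F_X/F_K = (L_X/L_K)/(d_X/d_K)² = 7.499/(0.333)² = 67.63.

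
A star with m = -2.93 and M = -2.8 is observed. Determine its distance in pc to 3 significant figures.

m − M = 5 log₁₀(d/10 pc)
-2.93 − (-2.8) = -0.13 = 5 log₁₀(d/10)
d = 10 × 10^(-0.13/5) = 10 × 10^-0.026 = 9.419 pc.

9.42 pc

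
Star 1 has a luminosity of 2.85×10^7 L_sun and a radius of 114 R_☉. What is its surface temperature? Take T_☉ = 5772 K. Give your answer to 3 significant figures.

T/T_☉ = (L/L_☉)^(1/4) / (R/R_☉)^(1/2)
T = 5772 × (2.85×10^7)^(1/4) / √(114) = 5772 × 73.07 / 10.68 = 3.950×10^4 K.

3.95×10^4 K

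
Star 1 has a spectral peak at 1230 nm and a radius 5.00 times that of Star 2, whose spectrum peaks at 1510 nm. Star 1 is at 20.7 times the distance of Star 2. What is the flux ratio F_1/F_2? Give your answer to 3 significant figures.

Wien's law: T_1/T_2 = λ_2/λ_1 = 1510/1230 = 1.228.
L_1/L_2 = (R_1/R_2)²(T_1/T_2)⁴ = (5.00)²(1.228)⁴ = 56.78.
F_1/F_2 = (L_1/L_2)/(d_1/d_2)² = 56.78/(20.7)² = 0.1325.

0.133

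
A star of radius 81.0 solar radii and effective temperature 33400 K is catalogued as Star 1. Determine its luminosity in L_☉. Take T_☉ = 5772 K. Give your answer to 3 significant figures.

7.36×10^6 L_☉

L/L_☉ = (R/R_☉)² (T/T_☉)⁴ = (81.0)² × (33400/5772)⁴
       = 6561 × (5.787)⁴ = 6561 × 1121 = 7.356×10^6.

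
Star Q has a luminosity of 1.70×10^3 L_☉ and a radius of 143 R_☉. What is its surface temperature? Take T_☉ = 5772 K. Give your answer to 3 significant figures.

T/T_☉ = (L/L_☉)^(1/4) / (R/R_☉)^(1/2)
T = 5772 × (1.70×10^3)^(1/4) / √(143) = 5772 × 6.421 / 11.96 = 3099 K.

3.10×10^3 K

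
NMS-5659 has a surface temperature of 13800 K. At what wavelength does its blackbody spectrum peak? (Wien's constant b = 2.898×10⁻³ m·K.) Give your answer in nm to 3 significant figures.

210 nm

λ_max = b/T = 2.898×10⁻³ / 13800 = 2.10×10^-7 m = 210.0 nm.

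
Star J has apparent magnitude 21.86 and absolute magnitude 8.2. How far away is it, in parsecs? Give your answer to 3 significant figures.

5.40×10^3 pc

m − M = 5 log₁₀(d/10 pc)
21.86 − (8.2) = 13.66 = 5 log₁₀(d/10)
d = 10 × 10^(13.66/5) = 10 × 10^2.732 = 5395 pc.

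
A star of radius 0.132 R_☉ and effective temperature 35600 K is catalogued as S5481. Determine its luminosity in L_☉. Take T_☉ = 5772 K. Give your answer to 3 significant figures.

25.2 L_☉

L/L_☉ = (R/R_☉)² (T/T_☉)⁴ = (0.132)² × (35600/5772)⁴
       = 0.01742 × (6.168)⁴ = 0.01742 × 1447 = 25.21.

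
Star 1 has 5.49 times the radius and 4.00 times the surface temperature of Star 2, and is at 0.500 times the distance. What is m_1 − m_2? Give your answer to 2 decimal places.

L_1/L_2 = (5.49)²(4.00)⁴ = 7716.
F_1/F_2 = (L_1/L_2)/(d_1/d_2)² = 7716/0.2500 = 3.086×10^4.
m_1 − m_2 = −2.5 log₁₀(3.086×10^4) = -11.22.

-11.22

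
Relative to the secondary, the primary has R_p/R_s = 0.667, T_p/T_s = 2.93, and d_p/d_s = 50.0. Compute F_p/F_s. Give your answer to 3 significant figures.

0.0131

L_p/L_s = (R_p/R_s)²(T_p/T_s)⁴ = (0.667)² × (2.93)⁴ = 32.79.
F_p/F_s = (L_p/L_s)/(d_p/d_s)² = 32.79 / (50.0)² = 0.01312.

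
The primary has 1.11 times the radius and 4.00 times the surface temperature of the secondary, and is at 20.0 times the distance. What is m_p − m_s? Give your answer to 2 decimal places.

L_p/L_s = (1.11)²(4.00)⁴ = 315.4.
F_p/F_s = (L_p/L_s)/(d_p/d_s)² = 315.4/400.0 = 0.7885.
m_p − m_s = −2.5 log₁₀(0.7885) = 0.26.

0.26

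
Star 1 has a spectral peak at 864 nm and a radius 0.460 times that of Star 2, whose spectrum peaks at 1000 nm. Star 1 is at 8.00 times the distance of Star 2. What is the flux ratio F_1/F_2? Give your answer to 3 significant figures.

Wien's law: T_1/T_2 = λ_2/λ_1 = 1000/864 = 1.157.
L_1/L_2 = (R_1/R_2)²(T_1/T_2)⁴ = (0.460)²(1.157)⁴ = 0.3797.
F_1/F_2 = (L_1/L_2)/(d_1/d_2)² = 0.3797/(8.00)² = 0.005933.

0.00593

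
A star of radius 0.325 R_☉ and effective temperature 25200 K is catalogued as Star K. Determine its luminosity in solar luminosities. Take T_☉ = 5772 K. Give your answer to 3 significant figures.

38.4 solar luminosities

L/L_☉ = (R/R_☉)² (T/T_☉)⁴ = (0.325)² × (25200/5772)⁴
       = 0.1056 × (4.366)⁴ = 0.1056 × 363.3 = 38.38.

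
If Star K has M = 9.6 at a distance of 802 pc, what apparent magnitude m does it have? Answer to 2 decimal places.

m = M + 5 log₁₀(d/10 pc) = 9.6 + 5 log₁₀(802/10)
  = 9.6 + 5 × 1.904 = 9.6 + 9.52 = 19.12.

19.12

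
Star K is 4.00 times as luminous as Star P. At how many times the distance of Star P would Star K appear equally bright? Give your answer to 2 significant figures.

Equal flux requires L_K/d_K² = L_P/d_P², so d_K/d_P = √(L_K/L_P)
= √(4.00) = 2.000.

2.0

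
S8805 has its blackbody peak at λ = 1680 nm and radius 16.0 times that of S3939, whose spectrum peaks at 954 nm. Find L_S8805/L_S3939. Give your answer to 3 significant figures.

Wien's law gives T ∝ 1/λ_max, so T_S8805/T_S3939 = λ_S3939/λ_S8805 = 954/1680 = 0.5679.
Then L ∝ R²T⁴ gives L_S8805/L_S3939 = (16.0)² × (0.5679)⁴ = 256.0 × 0.1040 = 26.62.

26.6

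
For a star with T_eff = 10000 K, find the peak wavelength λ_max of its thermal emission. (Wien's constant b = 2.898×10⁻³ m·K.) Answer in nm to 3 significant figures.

λ_max = b/T = 2.898×10⁻³ / 10000 = 2.90×10^-7 m = 289.8 nm.

290 nm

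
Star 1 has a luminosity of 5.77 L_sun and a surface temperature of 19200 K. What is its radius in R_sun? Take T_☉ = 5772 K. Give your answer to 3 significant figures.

0.217 R_sun

R/R_☉ = √(L/L_☉) / (T/T_☉)² = √(5.77) / (3.326)²
       = 2.402 / 11.06 = 0.2171.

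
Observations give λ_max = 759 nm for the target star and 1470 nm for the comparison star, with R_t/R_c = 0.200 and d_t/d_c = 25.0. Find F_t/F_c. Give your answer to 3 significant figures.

Wien's law: T_t/T_c = λ_c/λ_t = 1470/759 = 1.937.
L_t/L_c = (R_t/R_c)²(T_t/T_c)⁴ = (0.200)²(1.937)⁴ = 0.5628.
F_t/F_c = (L_t/L_c)/(d_t/d_c)² = 0.5628/(25.0)² = 9.005×10^-4.

9.00×10^-4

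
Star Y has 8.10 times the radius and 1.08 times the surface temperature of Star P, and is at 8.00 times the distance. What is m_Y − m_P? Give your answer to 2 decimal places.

L_Y/L_P = (8.10)²(1.08)⁴ = 89.26.
F_Y/F_P = (L_Y/L_P)/(d_Y/d_P)² = 89.26/64.00 = 1.395.
m_Y − m_P = −2.5 log₁₀(1.395) = -0.36.

-0.36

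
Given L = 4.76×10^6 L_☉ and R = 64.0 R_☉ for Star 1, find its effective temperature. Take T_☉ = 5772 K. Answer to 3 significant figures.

3.37×10^4 K

T/T_☉ = (L/L_☉)^(1/4) / (R/R_☉)^(1/2)
T = 5772 × (4.76×10^6)^(1/4) / √(64.0) = 5772 × 46.71 / 8.000 = 3.370×10^4 K.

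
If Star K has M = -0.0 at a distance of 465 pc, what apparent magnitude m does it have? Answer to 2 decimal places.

8.34

m = M + 5 log₁₀(d/10 pc) = -0.0 + 5 log₁₀(465/10)
  = -0.0 + 5 × 1.667 = -0.0 + 8.34 = 8.34.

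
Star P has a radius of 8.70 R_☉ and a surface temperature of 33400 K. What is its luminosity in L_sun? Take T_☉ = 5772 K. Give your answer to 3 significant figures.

8.49×10^4 L_sun

L/L_☉ = (R/R_☉)² (T/T_☉)⁴ = (8.70)² × (33400/5772)⁴
       = 75.69 × (5.787)⁴ = 75.69 × 1121 = 8.486×10^4.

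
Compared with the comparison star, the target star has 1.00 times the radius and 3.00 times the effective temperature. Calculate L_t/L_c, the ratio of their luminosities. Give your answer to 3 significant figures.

81.0

From the Stefan–Boltzmann law, L ∝ R²T⁴, so
L_t/L_c = (R_t/R_c)² (T_t/T_c)⁴ = (1.00)² × (3.00)⁴ = 1.000 × 81.00 = 81.00.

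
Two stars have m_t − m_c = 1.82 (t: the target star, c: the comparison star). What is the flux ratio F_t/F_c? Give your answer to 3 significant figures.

0.187

F_t/F_c = 10^(−(m_t − m_c)/2.5) = 10^(-1.82/2.5) = 10^-0.728 = 0.1871.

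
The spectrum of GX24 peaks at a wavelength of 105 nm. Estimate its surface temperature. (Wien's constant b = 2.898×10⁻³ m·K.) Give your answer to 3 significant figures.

T = b/λ_max = 2.898×10⁻³ / (105×10⁻⁹) = 2.760×10^4 K.

2.76×10^4 K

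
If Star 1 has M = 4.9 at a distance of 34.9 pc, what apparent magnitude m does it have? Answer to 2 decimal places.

m = M + 5 log₁₀(d/10 pc) = 4.9 + 5 log₁₀(34.9/10)
  = 4.9 + 5 × 0.543 = 4.9 + 2.71 = 7.61.

7.61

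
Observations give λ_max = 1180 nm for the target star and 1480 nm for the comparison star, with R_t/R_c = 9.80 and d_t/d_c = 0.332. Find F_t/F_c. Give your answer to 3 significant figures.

2.16×10^3

Wien's law: T_t/T_c = λ_c/λ_t = 1480/1180 = 1.254.
L_t/L_c = (R_t/R_c)²(T_t/T_c)⁴ = (9.80)²(1.254)⁴ = 237.7.
F_t/F_c = (L_t/L_c)/(d_t/d_c)² = 237.7/(0.332)² = 2156.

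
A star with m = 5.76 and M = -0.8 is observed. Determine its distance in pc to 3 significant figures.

m − M = 5 log₁₀(d/10 pc)
5.76 − (-0.8) = 6.56 = 5 log₁₀(d/10)
d = 10 × 10^(6.56/5) = 10 × 10^1.312 = 205.1 pc.

205 pc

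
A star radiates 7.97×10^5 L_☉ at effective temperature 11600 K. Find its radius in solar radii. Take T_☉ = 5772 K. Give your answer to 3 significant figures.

R/R_☉ = √(L/L_☉) / (T/T_☉)² = √(7.97×10^5) / (2.010)²
       = 892.7 / 4.039 = 221.0.

221 solar radii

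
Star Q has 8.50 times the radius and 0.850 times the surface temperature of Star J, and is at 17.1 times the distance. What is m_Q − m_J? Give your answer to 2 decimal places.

L_Q/L_J = (8.50)²(0.850)⁴ = 37.71.
F_Q/F_J = (L_Q/L_J)/(d_Q/d_J)² = 37.71/292.4 = 0.1290.
m_Q − m_J = −2.5 log₁₀(0.1290) = 2.22.

2.22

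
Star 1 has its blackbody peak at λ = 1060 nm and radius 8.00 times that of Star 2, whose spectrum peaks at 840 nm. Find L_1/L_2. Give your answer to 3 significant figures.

Wien's law gives T ∝ 1/λ_max, so T_1/T_2 = λ_2/λ_1 = 840/1060 = 0.7925.
Then L ∝ R²T⁴ gives L_1/L_2 = (8.00)² × (0.7925)⁴ = 64.00 × 0.3944 = 25.24.

25.2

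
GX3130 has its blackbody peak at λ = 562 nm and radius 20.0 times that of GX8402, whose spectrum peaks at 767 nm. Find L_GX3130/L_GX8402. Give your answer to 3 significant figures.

1.39×10^3

Wien's law gives T ∝ 1/λ_max, so T_GX3130/T_GX8402 = λ_GX8402/λ_GX3130 = 767/562 = 1.365.
Then L ∝ R²T⁴ gives L_GX3130/L_GX8402 = (20.0)² × (1.365)⁴ = 400.0 × 3.469 = 1388.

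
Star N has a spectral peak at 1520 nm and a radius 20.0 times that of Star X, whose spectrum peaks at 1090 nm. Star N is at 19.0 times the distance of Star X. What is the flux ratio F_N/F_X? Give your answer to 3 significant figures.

Wien's law: T_N/T_X = λ_X/λ_N = 1090/1520 = 0.7171.
L_N/L_X = (R_N/R_X)²(T_N/T_X)⁴ = (20.0)²(0.7171)⁴ = 105.8.
F_N/F_X = (L_N/L_X)/(d_N/d_X)² = 105.8/(19.0)² = 0.2930.

0.293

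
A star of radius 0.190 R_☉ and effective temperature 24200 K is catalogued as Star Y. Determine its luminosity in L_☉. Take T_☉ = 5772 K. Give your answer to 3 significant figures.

11.2 L_☉

L/L_☉ = (R/R_☉)² (T/T_☉)⁴ = (0.190)² × (24200/5772)⁴
       = 0.03610 × (4.193)⁴ = 0.03610 × 309.0 = 11.15.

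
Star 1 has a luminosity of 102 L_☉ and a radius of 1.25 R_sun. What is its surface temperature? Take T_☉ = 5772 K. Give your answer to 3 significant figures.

1.64×10^4 K

T/T_☉ = (L/L_☉)^(1/4) / (R/R_☉)^(1/2)
T = 5772 × (102)^(1/4) / √(1.25) = 5772 × 3.178 / 1.118 = 1.641×10^4 K.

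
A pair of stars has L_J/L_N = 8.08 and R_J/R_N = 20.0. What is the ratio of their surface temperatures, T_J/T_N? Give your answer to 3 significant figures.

L ∝ R²T⁴ gives T ∝ (L/R²)^(1/4), so
T_J/T_N = (8.08 / 20.0²)^(1/4) = (0.02020)^(1/4) = 0.3770.

0.377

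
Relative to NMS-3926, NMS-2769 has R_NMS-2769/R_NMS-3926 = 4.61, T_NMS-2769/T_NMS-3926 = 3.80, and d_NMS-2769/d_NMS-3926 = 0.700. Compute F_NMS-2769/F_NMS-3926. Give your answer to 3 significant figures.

9.04×10^3

L_NMS-2769/L_NMS-3926 = (R_NMS-2769/R_NMS-3926)²(T_NMS-2769/T_NMS-3926)⁴ = (4.61)² × (3.80)⁴ = 4431.
F_NMS-2769/F_NMS-3926 = (L_NMS-2769/L_NMS-3926)/(d_NMS-2769/d_NMS-3926)² = 4431 / (0.700)² = 9044.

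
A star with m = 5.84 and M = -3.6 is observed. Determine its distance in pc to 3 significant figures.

m − M = 5 log₁₀(d/10 pc)
5.84 − (-3.6) = 9.44 = 5 log₁₀(d/10)
d = 10 × 10^(9.44/5) = 10 × 10^1.888 = 772.7 pc.

773 pc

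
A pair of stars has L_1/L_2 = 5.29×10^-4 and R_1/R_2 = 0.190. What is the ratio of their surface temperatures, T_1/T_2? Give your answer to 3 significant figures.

L ∝ R²T⁴ gives T ∝ (L/R²)^(1/4), so
T_1/T_2 = (5.29×10^-4 / 0.190²)^(1/4) = (0.01465)^(1/4) = 0.3479.

0.348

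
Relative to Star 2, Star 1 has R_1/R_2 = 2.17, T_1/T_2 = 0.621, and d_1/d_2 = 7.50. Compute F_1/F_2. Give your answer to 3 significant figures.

L_1/L_2 = (R_1/R_2)²(T_1/T_2)⁴ = (2.17)² × (0.621)⁴ = 0.7003.
F_1/F_2 = (L_1/L_2)/(d_1/d_2)² = 0.7003 / (7.50)² = 0.01245.

0.0124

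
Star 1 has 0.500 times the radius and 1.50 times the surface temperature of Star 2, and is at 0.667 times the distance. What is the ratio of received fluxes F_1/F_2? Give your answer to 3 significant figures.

L_1/L_2 = (R_1/R_2)²(T_1/T_2)⁴ = (0.500)² × (1.50)⁴ = 1.266.
F_1/F_2 = (L_1/L_2)/(d_1/d_2)² = 1.266 / (0.667)² = 2.845.

2.84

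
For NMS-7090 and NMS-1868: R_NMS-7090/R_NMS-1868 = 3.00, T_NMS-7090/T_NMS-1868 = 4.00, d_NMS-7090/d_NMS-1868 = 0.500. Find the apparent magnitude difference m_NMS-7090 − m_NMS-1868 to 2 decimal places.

L_NMS-7090/L_NMS-1868 = (3.00)²(4.00)⁴ = 2304.
F_NMS-7090/F_NMS-1868 = (L_NMS-7090/L_NMS-1868)/(d_NMS-7090/d_NMS-1868)² = 2304/0.2500 = 9216.
m_NMS-7090 − m_NMS-1868 = −2.5 log₁₀(9216) = -9.91.

-9.91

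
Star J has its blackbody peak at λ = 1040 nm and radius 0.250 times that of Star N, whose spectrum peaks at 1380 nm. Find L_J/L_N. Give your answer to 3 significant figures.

Wien's law gives T ∝ 1/λ_max, so T_J/T_N = λ_N/λ_J = 1380/1040 = 1.327.
Then L ∝ R²T⁴ gives L_J/L_N = (0.250)² × (1.327)⁴ = 0.06250 × 3.100 = 0.1938.

0.194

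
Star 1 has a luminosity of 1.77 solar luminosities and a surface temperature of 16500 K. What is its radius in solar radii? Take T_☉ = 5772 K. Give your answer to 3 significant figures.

0.163 solar radii

R/R_☉ = √(L/L_☉) / (T/T_☉)² = √(1.77) / (2.859)²
       = 1.330 / 8.172 = 0.1628.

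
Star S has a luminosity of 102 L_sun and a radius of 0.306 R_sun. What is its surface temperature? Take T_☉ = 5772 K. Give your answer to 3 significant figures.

3.32×10^4 K

T/T_☉ = (L/L_☉)^(1/4) / (R/R_☉)^(1/2)
T = 5772 × (102)^(1/4) / √(0.306) = 5772 × 3.178 / 0.5532 = 3.316×10^4 K.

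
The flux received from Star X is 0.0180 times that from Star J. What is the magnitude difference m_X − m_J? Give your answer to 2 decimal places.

m_X − m_J = −2.5 log₁₀(F_X/F_J) = −2.5 log₁₀(0.0180) = −2.5 × (-1.745) = 4.362.

4.36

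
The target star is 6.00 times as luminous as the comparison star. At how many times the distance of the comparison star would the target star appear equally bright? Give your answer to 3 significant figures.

2.45

Equal flux requires L_t/d_t² = L_c/d_c², so d_t/d_c = √(L_t/L_c)
= √(6.00) = 2.449.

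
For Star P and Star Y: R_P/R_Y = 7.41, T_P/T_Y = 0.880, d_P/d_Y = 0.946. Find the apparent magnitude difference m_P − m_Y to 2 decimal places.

L_P/L_Y = (7.41)²(0.880)⁴ = 32.93.
F_P/F_Y = (L_P/L_Y)/(d_P/d_Y)² = 32.93/0.8949 = 36.79.
m_P − m_Y = −2.5 log₁₀(36.79) = -3.91.

-3.91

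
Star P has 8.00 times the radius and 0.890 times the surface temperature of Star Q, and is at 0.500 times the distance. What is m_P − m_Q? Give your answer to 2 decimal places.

-5.51

L_P/L_Q = (8.00)²(0.890)⁴ = 40.16.
F_P/F_Q = (L_P/L_Q)/(d_P/d_Q)² = 40.16/0.2500 = 160.6.
m_P − m_Q = −2.5 log₁₀(160.6) = -5.51.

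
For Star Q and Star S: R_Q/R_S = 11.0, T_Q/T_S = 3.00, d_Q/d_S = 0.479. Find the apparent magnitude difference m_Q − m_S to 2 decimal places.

-11.58

L_Q/L_S = (11.0)²(3.00)⁴ = 9801.
F_Q/F_S = (L_Q/L_S)/(d_Q/d_S)² = 9801/0.2294 = 4.272×10^4.
m_Q − m_S = −2.5 log₁₀(4.272×10^4) = -11.58.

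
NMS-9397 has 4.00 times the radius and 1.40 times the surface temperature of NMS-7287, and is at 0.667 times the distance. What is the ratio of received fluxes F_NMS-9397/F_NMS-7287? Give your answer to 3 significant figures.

L_NMS-9397/L_NMS-7287 = (R_NMS-9397/R_NMS-7287)²(T_NMS-9397/T_NMS-7287)⁴ = (4.00)² × (1.40)⁴ = 61.47.
F_NMS-9397/F_NMS-7287 = (L_NMS-9397/L_NMS-7287)/(d_NMS-9397/d_NMS-7287)² = 61.47 / (0.667)² = 138.2.

138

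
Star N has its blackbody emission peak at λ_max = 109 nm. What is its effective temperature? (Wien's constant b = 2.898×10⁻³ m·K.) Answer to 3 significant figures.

T = b/λ_max = 2.898×10⁻³ / (109×10⁻⁹) = 2.659×10^4 K.

2.66×10^4 K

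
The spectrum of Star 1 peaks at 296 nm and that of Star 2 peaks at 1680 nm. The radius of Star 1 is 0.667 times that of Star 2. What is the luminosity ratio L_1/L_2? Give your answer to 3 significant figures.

Wien's law gives T ∝ 1/λ_max, so T_1/T_2 = λ_2/λ_1 = 1680/296 = 5.676.
Then L ∝ R²T⁴ gives L_1/L_2 = (0.667)² × (5.676)⁴ = 0.4449 × 1038 = 461.7.

462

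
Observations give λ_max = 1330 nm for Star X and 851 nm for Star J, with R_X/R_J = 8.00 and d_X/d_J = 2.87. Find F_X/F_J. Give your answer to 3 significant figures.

1.30

Wien's law: T_X/T_J = λ_J/λ_X = 851/1330 = 0.6398.
L_X/L_J = (R_X/R_J)²(T_X/T_J)⁴ = (8.00)²(0.6398)⁴ = 10.73.
F_X/F_J = (L_X/L_J)/(d_X/d_J)² = 10.73/(2.87)² = 1.302.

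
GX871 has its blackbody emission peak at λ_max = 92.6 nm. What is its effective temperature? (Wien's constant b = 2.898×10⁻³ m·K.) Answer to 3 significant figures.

T = b/λ_max = 2.898×10⁻³ / (92.6×10⁻⁹) = 3.130×10^4 K.

3.13×10^4 K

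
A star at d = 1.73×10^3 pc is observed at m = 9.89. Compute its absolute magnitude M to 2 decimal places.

-1.30

M = m − 5 log₁₀(d/10 pc) = 9.89 − 5 log₁₀(1.73×10^3/10)
  = 9.89 − 5 × 2.238 = 9.89 − 11.19 = -1.30.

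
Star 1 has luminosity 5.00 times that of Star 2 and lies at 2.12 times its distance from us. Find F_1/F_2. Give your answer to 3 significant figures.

1.11

F = L/(4πd²), so F_1/F_2 = (L_1/L_2) / (d_1/d_2)²
= 5.00 / (2.12)² = 5.00 / 4.494 = 1.112.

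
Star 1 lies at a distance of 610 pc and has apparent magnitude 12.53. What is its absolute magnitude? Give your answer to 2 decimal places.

3.60

M = m − 5 log₁₀(d/10 pc) = 12.53 − 5 log₁₀(610/10)
  = 12.53 − 5 × 1.785 = 12.53 − 8.93 = 3.60.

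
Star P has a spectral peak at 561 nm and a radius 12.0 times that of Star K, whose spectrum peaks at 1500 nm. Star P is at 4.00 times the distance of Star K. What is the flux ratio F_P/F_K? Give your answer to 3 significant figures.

460

Wien's law: T_P/T_K = λ_K/λ_P = 1500/561 = 2.674.
L_P/L_K = (R_P/R_K)²(T_P/T_K)⁴ = (12.0)²(2.674)⁴ = 7360.
F_P/F_K = (L_P/L_K)/(d_P/d_K)² = 7360/(4.00)² = 460.0.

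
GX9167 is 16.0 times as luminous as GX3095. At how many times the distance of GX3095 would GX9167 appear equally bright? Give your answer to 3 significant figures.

Equal flux requires L_GX9167/d_GX9167² = L_GX3095/d_GX3095², so d_GX9167/d_GX3095 = √(L_GX9167/L_GX3095)
= √(16.0) = 4.000.

4.00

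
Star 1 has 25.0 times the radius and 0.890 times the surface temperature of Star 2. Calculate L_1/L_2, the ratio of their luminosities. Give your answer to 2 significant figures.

3.9×10^2

From the Stefan–Boltzmann law, L ∝ R²T⁴, so
L_1/L_2 = (R_1/R_2)² (T_1/T_2)⁴ = (25.0)² × (0.890)⁴ = 625.0 × 0.6274 = 392.1.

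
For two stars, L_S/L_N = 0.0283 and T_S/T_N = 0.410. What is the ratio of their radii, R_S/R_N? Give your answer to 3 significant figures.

L ∝ R²T⁴ gives R ∝ √L / T², so
R_S/R_N = √(0.0283) / (0.410)² = 0.1682 / 0.1681 = 1.001.

1.00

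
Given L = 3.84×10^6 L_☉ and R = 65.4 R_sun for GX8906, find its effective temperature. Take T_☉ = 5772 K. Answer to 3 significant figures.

T/T_☉ = (L/L_☉)^(1/4) / (R/R_☉)^(1/2)
T = 5772 × (3.84×10^6)^(1/4) / √(65.4) = 5772 × 44.27 / 8.087 = 3.160×10^4 K.

3.16×10^4 K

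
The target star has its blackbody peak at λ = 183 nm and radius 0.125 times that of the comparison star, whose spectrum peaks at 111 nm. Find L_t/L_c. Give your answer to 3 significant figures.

Wien's law gives T ∝ 1/λ_max, so T_t/T_c = λ_c/λ_t = 111/183 = 0.6066.
Then L ∝ R²T⁴ gives L_t/L_c = (0.125)² × (0.6066)⁴ = 0.01562 × 0.1354 = 0.002115.

0.00211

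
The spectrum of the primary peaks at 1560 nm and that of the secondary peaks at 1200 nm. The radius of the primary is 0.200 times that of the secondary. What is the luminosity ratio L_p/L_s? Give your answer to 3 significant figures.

Wien's law gives T ∝ 1/λ_max, so T_p/T_s = λ_s/λ_p = 1200/1560 = 0.7692.
Then L ∝ R²T⁴ gives L_p/L_s = (0.200)² × (0.7692)⁴ = 0.04000 × 0.3501 = 0.01401.

0.0140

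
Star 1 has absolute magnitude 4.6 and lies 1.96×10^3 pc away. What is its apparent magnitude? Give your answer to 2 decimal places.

16.06

m = M + 5 log₁₀(d/10 pc) = 4.6 + 5 log₁₀(1.96×10^3/10)
  = 4.6 + 5 × 2.292 = 4.6 + 11.46 = 16.06.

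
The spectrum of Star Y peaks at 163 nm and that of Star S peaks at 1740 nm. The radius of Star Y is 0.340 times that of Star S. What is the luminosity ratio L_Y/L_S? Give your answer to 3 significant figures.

1.50×10^3

Wien's law gives T ∝ 1/λ_max, so T_Y/T_S = λ_S/λ_Y = 1740/163 = 10.67.
Then L ∝ R²T⁴ gives L_Y/L_S = (0.340)² × (10.67)⁴ = 0.1156 × 1.299×10^4 = 1501.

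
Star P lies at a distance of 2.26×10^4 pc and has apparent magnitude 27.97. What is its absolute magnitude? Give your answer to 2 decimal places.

M = m − 5 log₁₀(d/10 pc) = 27.97 − 5 log₁₀(2.26×10^4/10)
  = 27.97 − 5 × 3.354 = 27.97 − 16.77 = 11.20.

11.20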